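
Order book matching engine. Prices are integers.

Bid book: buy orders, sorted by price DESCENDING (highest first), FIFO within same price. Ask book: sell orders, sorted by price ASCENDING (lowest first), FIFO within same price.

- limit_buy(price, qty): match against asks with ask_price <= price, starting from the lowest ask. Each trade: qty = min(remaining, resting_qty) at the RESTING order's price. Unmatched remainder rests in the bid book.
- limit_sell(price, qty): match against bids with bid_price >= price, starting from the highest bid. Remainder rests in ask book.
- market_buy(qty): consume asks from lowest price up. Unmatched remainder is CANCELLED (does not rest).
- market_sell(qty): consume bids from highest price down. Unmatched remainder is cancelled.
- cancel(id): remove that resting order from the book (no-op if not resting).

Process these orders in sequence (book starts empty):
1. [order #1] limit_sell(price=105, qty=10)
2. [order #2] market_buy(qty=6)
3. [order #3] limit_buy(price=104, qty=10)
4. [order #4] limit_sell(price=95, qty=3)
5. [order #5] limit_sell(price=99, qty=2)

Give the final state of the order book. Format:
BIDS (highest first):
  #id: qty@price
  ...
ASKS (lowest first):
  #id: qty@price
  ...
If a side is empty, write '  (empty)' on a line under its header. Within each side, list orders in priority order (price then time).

After op 1 [order #1] limit_sell(price=105, qty=10): fills=none; bids=[-] asks=[#1:10@105]
After op 2 [order #2] market_buy(qty=6): fills=#2x#1:6@105; bids=[-] asks=[#1:4@105]
After op 3 [order #3] limit_buy(price=104, qty=10): fills=none; bids=[#3:10@104] asks=[#1:4@105]
After op 4 [order #4] limit_sell(price=95, qty=3): fills=#3x#4:3@104; bids=[#3:7@104] asks=[#1:4@105]
After op 5 [order #5] limit_sell(price=99, qty=2): fills=#3x#5:2@104; bids=[#3:5@104] asks=[#1:4@105]

Answer: BIDS (highest first):
  #3: 5@104
ASKS (lowest first):
  #1: 4@105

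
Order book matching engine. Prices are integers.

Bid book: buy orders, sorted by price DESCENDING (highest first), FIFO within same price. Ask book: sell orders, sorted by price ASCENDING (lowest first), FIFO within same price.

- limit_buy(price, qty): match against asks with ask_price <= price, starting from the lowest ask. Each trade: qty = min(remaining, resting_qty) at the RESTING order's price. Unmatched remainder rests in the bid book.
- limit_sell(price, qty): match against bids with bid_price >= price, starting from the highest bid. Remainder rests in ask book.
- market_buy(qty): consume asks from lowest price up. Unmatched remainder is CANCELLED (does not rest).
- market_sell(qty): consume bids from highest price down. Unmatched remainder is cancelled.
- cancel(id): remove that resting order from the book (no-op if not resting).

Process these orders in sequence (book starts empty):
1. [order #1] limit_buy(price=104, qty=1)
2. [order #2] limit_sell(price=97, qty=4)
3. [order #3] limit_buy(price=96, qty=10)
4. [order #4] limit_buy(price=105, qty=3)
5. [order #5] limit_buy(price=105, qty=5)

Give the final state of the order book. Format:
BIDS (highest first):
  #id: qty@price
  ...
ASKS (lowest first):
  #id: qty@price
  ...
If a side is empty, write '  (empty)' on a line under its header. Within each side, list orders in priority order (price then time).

Answer: BIDS (highest first):
  #5: 5@105
  #3: 10@96
ASKS (lowest first):
  (empty)

Derivation:
After op 1 [order #1] limit_buy(price=104, qty=1): fills=none; bids=[#1:1@104] asks=[-]
After op 2 [order #2] limit_sell(price=97, qty=4): fills=#1x#2:1@104; bids=[-] asks=[#2:3@97]
After op 3 [order #3] limit_buy(price=96, qty=10): fills=none; bids=[#3:10@96] asks=[#2:3@97]
After op 4 [order #4] limit_buy(price=105, qty=3): fills=#4x#2:3@97; bids=[#3:10@96] asks=[-]
After op 5 [order #5] limit_buy(price=105, qty=5): fills=none; bids=[#5:5@105 #3:10@96] asks=[-]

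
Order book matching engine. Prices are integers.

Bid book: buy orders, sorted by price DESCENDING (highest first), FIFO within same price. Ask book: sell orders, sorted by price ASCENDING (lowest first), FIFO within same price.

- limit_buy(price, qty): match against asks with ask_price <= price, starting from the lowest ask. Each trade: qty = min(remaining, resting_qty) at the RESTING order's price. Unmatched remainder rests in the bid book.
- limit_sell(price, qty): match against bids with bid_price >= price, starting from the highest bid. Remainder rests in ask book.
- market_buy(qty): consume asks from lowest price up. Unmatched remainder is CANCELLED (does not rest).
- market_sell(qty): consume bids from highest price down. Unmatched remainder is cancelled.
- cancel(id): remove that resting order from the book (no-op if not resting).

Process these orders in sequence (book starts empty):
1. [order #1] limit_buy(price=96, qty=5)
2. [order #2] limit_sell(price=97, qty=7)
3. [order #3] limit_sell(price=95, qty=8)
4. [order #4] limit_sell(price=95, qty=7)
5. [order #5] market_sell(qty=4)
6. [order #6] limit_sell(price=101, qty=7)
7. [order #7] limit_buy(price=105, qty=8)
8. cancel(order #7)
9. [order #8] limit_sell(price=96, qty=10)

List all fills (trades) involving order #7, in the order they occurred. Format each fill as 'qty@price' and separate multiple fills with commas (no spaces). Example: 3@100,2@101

After op 1 [order #1] limit_buy(price=96, qty=5): fills=none; bids=[#1:5@96] asks=[-]
After op 2 [order #2] limit_sell(price=97, qty=7): fills=none; bids=[#1:5@96] asks=[#2:7@97]
After op 3 [order #3] limit_sell(price=95, qty=8): fills=#1x#3:5@96; bids=[-] asks=[#3:3@95 #2:7@97]
After op 4 [order #4] limit_sell(price=95, qty=7): fills=none; bids=[-] asks=[#3:3@95 #4:7@95 #2:7@97]
After op 5 [order #5] market_sell(qty=4): fills=none; bids=[-] asks=[#3:3@95 #4:7@95 #2:7@97]
After op 6 [order #6] limit_sell(price=101, qty=7): fills=none; bids=[-] asks=[#3:3@95 #4:7@95 #2:7@97 #6:7@101]
After op 7 [order #7] limit_buy(price=105, qty=8): fills=#7x#3:3@95 #7x#4:5@95; bids=[-] asks=[#4:2@95 #2:7@97 #6:7@101]
After op 8 cancel(order #7): fills=none; bids=[-] asks=[#4:2@95 #2:7@97 #6:7@101]
After op 9 [order #8] limit_sell(price=96, qty=10): fills=none; bids=[-] asks=[#4:2@95 #8:10@96 #2:7@97 #6:7@101]

Answer: 3@95,5@95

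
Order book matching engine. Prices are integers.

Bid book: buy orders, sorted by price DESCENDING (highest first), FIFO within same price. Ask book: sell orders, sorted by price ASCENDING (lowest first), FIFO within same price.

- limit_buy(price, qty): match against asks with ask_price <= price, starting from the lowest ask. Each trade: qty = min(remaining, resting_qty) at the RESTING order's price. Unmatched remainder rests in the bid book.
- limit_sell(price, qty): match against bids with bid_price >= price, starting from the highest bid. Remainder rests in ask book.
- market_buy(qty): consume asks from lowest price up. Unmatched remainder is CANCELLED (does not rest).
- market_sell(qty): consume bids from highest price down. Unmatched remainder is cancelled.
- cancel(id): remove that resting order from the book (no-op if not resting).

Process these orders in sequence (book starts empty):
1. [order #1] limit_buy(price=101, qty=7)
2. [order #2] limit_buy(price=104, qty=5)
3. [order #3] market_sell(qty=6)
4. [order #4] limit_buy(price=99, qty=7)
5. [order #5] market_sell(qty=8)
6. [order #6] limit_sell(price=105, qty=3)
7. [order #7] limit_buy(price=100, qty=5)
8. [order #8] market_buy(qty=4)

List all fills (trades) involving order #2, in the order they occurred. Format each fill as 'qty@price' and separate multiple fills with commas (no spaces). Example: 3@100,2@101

After op 1 [order #1] limit_buy(price=101, qty=7): fills=none; bids=[#1:7@101] asks=[-]
After op 2 [order #2] limit_buy(price=104, qty=5): fills=none; bids=[#2:5@104 #1:7@101] asks=[-]
After op 3 [order #3] market_sell(qty=6): fills=#2x#3:5@104 #1x#3:1@101; bids=[#1:6@101] asks=[-]
After op 4 [order #4] limit_buy(price=99, qty=7): fills=none; bids=[#1:6@101 #4:7@99] asks=[-]
After op 5 [order #5] market_sell(qty=8): fills=#1x#5:6@101 #4x#5:2@99; bids=[#4:5@99] asks=[-]
After op 6 [order #6] limit_sell(price=105, qty=3): fills=none; bids=[#4:5@99] asks=[#6:3@105]
After op 7 [order #7] limit_buy(price=100, qty=5): fills=none; bids=[#7:5@100 #4:5@99] asks=[#6:3@105]
After op 8 [order #8] market_buy(qty=4): fills=#8x#6:3@105; bids=[#7:5@100 #4:5@99] asks=[-]

Answer: 5@104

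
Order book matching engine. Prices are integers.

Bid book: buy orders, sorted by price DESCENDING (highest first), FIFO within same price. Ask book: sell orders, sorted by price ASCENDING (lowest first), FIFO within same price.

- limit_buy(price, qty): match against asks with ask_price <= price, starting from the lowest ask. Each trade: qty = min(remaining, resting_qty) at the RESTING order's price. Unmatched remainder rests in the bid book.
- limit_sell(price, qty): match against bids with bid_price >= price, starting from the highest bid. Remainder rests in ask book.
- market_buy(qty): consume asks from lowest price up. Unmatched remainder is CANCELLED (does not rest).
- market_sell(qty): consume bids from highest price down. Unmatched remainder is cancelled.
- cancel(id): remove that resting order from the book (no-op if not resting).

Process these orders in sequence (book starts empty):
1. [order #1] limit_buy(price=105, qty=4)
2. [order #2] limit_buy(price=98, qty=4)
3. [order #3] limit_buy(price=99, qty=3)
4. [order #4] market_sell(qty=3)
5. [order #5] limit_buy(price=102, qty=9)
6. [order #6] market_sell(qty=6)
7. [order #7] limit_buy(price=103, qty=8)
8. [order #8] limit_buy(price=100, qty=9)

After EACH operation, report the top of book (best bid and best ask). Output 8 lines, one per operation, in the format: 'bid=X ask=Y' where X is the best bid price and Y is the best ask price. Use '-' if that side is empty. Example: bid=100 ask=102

Answer: bid=105 ask=-
bid=105 ask=-
bid=105 ask=-
bid=105 ask=-
bid=105 ask=-
bid=102 ask=-
bid=103 ask=-
bid=103 ask=-

Derivation:
After op 1 [order #1] limit_buy(price=105, qty=4): fills=none; bids=[#1:4@105] asks=[-]
After op 2 [order #2] limit_buy(price=98, qty=4): fills=none; bids=[#1:4@105 #2:4@98] asks=[-]
After op 3 [order #3] limit_buy(price=99, qty=3): fills=none; bids=[#1:4@105 #3:3@99 #2:4@98] asks=[-]
After op 4 [order #4] market_sell(qty=3): fills=#1x#4:3@105; bids=[#1:1@105 #3:3@99 #2:4@98] asks=[-]
After op 5 [order #5] limit_buy(price=102, qty=9): fills=none; bids=[#1:1@105 #5:9@102 #3:3@99 #2:4@98] asks=[-]
After op 6 [order #6] market_sell(qty=6): fills=#1x#6:1@105 #5x#6:5@102; bids=[#5:4@102 #3:3@99 #2:4@98] asks=[-]
After op 7 [order #7] limit_buy(price=103, qty=8): fills=none; bids=[#7:8@103 #5:4@102 #3:3@99 #2:4@98] asks=[-]
After op 8 [order #8] limit_buy(price=100, qty=9): fills=none; bids=[#7:8@103 #5:4@102 #8:9@100 #3:3@99 #2:4@98] asks=[-]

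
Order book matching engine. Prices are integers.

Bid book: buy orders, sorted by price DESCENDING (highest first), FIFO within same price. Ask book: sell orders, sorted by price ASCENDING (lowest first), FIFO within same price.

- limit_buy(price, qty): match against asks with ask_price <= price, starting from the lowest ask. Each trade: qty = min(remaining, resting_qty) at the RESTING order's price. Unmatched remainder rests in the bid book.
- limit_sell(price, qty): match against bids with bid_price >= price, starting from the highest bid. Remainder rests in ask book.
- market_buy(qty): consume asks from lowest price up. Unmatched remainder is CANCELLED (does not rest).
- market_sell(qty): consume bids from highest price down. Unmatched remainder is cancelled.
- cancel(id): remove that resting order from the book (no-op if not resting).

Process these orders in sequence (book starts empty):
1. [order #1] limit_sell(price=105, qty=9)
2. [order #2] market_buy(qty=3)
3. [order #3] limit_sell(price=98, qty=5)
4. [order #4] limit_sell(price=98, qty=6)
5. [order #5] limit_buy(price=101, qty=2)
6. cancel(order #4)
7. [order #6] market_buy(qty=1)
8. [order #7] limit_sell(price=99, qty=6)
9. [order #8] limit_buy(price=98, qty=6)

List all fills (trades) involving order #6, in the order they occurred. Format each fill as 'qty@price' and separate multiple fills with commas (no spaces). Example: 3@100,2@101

After op 1 [order #1] limit_sell(price=105, qty=9): fills=none; bids=[-] asks=[#1:9@105]
After op 2 [order #2] market_buy(qty=3): fills=#2x#1:3@105; bids=[-] asks=[#1:6@105]
After op 3 [order #3] limit_sell(price=98, qty=5): fills=none; bids=[-] asks=[#3:5@98 #1:6@105]
After op 4 [order #4] limit_sell(price=98, qty=6): fills=none; bids=[-] asks=[#3:5@98 #4:6@98 #1:6@105]
After op 5 [order #5] limit_buy(price=101, qty=2): fills=#5x#3:2@98; bids=[-] asks=[#3:3@98 #4:6@98 #1:6@105]
After op 6 cancel(order #4): fills=none; bids=[-] asks=[#3:3@98 #1:6@105]
After op 7 [order #6] market_buy(qty=1): fills=#6x#3:1@98; bids=[-] asks=[#3:2@98 #1:6@105]
After op 8 [order #7] limit_sell(price=99, qty=6): fills=none; bids=[-] asks=[#3:2@98 #7:6@99 #1:6@105]
After op 9 [order #8] limit_buy(price=98, qty=6): fills=#8x#3:2@98; bids=[#8:4@98] asks=[#7:6@99 #1:6@105]

Answer: 1@98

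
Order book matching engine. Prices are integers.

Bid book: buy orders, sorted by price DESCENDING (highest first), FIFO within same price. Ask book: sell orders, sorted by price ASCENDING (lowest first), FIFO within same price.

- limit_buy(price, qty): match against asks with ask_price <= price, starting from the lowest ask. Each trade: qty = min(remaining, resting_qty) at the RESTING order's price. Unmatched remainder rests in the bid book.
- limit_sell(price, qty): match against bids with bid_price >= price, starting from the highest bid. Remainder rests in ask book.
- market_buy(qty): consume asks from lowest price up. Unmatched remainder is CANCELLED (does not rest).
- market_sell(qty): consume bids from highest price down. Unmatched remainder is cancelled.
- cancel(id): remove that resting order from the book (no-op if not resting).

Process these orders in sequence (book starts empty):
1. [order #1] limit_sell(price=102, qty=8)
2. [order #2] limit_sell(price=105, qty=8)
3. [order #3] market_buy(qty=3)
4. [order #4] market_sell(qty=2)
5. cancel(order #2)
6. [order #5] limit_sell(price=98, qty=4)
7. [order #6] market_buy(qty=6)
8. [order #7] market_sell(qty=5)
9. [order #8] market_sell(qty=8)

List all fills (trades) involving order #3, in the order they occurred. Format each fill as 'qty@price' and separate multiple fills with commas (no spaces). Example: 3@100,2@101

Answer: 3@102

Derivation:
After op 1 [order #1] limit_sell(price=102, qty=8): fills=none; bids=[-] asks=[#1:8@102]
After op 2 [order #2] limit_sell(price=105, qty=8): fills=none; bids=[-] asks=[#1:8@102 #2:8@105]
After op 3 [order #3] market_buy(qty=3): fills=#3x#1:3@102; bids=[-] asks=[#1:5@102 #2:8@105]
After op 4 [order #4] market_sell(qty=2): fills=none; bids=[-] asks=[#1:5@102 #2:8@105]
After op 5 cancel(order #2): fills=none; bids=[-] asks=[#1:5@102]
After op 6 [order #5] limit_sell(price=98, qty=4): fills=none; bids=[-] asks=[#5:4@98 #1:5@102]
After op 7 [order #6] market_buy(qty=6): fills=#6x#5:4@98 #6x#1:2@102; bids=[-] asks=[#1:3@102]
After op 8 [order #7] market_sell(qty=5): fills=none; bids=[-] asks=[#1:3@102]
After op 9 [order #8] market_sell(qty=8): fills=none; bids=[-] asks=[#1:3@102]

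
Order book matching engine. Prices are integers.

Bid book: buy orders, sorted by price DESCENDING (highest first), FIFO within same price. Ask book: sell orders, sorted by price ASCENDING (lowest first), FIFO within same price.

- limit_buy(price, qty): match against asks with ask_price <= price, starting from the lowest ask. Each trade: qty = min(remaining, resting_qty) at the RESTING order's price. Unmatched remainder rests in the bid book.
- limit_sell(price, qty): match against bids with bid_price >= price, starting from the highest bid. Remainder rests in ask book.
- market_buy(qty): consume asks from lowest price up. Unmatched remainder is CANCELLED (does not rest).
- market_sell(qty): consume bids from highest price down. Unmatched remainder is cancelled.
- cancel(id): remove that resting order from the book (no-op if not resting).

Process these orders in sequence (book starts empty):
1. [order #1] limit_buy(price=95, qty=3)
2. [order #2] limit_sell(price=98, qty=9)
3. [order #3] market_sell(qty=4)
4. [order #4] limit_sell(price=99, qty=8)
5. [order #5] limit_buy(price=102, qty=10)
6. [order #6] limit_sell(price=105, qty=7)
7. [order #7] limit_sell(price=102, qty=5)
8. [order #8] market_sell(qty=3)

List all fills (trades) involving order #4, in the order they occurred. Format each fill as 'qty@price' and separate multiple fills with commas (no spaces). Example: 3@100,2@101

After op 1 [order #1] limit_buy(price=95, qty=3): fills=none; bids=[#1:3@95] asks=[-]
After op 2 [order #2] limit_sell(price=98, qty=9): fills=none; bids=[#1:3@95] asks=[#2:9@98]
After op 3 [order #3] market_sell(qty=4): fills=#1x#3:3@95; bids=[-] asks=[#2:9@98]
After op 4 [order #4] limit_sell(price=99, qty=8): fills=none; bids=[-] asks=[#2:9@98 #4:8@99]
After op 5 [order #5] limit_buy(price=102, qty=10): fills=#5x#2:9@98 #5x#4:1@99; bids=[-] asks=[#4:7@99]
After op 6 [order #6] limit_sell(price=105, qty=7): fills=none; bids=[-] asks=[#4:7@99 #6:7@105]
After op 7 [order #7] limit_sell(price=102, qty=5): fills=none; bids=[-] asks=[#4:7@99 #7:5@102 #6:7@105]
After op 8 [order #8] market_sell(qty=3): fills=none; bids=[-] asks=[#4:7@99 #7:5@102 #6:7@105]

Answer: 1@99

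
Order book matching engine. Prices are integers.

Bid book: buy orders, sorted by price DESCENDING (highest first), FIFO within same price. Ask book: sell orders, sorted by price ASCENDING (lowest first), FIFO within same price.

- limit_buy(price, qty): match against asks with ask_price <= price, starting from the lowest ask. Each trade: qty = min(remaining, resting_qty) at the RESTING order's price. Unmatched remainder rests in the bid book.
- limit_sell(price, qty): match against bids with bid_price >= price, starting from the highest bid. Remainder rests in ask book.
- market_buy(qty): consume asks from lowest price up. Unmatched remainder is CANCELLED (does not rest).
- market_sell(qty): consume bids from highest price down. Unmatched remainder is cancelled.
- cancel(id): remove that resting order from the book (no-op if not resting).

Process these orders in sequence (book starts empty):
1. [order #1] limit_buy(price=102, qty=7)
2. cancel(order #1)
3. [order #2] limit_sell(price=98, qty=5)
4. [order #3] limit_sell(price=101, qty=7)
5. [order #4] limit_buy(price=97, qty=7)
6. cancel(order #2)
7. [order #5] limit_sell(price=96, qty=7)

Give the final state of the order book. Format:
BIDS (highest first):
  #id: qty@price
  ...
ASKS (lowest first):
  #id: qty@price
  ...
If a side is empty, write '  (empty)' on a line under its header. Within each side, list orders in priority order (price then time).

After op 1 [order #1] limit_buy(price=102, qty=7): fills=none; bids=[#1:7@102] asks=[-]
After op 2 cancel(order #1): fills=none; bids=[-] asks=[-]
After op 3 [order #2] limit_sell(price=98, qty=5): fills=none; bids=[-] asks=[#2:5@98]
After op 4 [order #3] limit_sell(price=101, qty=7): fills=none; bids=[-] asks=[#2:5@98 #3:7@101]
After op 5 [order #4] limit_buy(price=97, qty=7): fills=none; bids=[#4:7@97] asks=[#2:5@98 #3:7@101]
After op 6 cancel(order #2): fills=none; bids=[#4:7@97] asks=[#3:7@101]
After op 7 [order #5] limit_sell(price=96, qty=7): fills=#4x#5:7@97; bids=[-] asks=[#3:7@101]

Answer: BIDS (highest first):
  (empty)
ASKS (lowest first):
  #3: 7@101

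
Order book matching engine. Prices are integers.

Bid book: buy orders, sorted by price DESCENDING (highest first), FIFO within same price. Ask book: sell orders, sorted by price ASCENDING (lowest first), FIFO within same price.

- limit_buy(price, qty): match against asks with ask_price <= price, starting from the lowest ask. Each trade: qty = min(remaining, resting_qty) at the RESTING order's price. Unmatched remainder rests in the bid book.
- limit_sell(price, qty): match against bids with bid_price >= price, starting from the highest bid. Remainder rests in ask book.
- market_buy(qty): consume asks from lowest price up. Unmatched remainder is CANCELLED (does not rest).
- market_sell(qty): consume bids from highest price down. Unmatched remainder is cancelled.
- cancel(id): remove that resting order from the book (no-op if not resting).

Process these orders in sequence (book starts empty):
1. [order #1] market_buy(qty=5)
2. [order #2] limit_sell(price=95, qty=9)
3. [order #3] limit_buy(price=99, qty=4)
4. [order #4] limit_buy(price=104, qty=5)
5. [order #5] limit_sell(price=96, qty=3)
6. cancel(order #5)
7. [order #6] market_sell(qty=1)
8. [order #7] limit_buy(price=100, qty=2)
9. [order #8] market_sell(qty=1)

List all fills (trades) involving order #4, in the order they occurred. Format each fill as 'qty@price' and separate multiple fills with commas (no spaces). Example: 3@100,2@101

After op 1 [order #1] market_buy(qty=5): fills=none; bids=[-] asks=[-]
After op 2 [order #2] limit_sell(price=95, qty=9): fills=none; bids=[-] asks=[#2:9@95]
After op 3 [order #3] limit_buy(price=99, qty=4): fills=#3x#2:4@95; bids=[-] asks=[#2:5@95]
After op 4 [order #4] limit_buy(price=104, qty=5): fills=#4x#2:5@95; bids=[-] asks=[-]
After op 5 [order #5] limit_sell(price=96, qty=3): fills=none; bids=[-] asks=[#5:3@96]
After op 6 cancel(order #5): fills=none; bids=[-] asks=[-]
After op 7 [order #6] market_sell(qty=1): fills=none; bids=[-] asks=[-]
After op 8 [order #7] limit_buy(price=100, qty=2): fills=none; bids=[#7:2@100] asks=[-]
After op 9 [order #8] market_sell(qty=1): fills=#7x#8:1@100; bids=[#7:1@100] asks=[-]

Answer: 5@95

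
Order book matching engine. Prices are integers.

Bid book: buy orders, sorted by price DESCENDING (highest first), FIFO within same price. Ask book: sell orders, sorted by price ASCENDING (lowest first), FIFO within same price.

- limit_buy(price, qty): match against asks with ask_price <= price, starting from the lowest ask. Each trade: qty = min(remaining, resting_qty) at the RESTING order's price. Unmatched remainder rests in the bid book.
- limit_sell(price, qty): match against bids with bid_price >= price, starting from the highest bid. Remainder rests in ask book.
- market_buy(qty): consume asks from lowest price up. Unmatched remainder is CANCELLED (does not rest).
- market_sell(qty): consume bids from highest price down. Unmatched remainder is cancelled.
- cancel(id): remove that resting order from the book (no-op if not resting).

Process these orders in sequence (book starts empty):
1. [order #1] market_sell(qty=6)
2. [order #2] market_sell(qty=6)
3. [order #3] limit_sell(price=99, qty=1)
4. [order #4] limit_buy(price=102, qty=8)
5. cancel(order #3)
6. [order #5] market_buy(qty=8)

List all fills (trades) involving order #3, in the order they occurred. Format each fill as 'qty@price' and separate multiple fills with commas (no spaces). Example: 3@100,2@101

Answer: 1@99

Derivation:
After op 1 [order #1] market_sell(qty=6): fills=none; bids=[-] asks=[-]
After op 2 [order #2] market_sell(qty=6): fills=none; bids=[-] asks=[-]
After op 3 [order #3] limit_sell(price=99, qty=1): fills=none; bids=[-] asks=[#3:1@99]
After op 4 [order #4] limit_buy(price=102, qty=8): fills=#4x#3:1@99; bids=[#4:7@102] asks=[-]
After op 5 cancel(order #3): fills=none; bids=[#4:7@102] asks=[-]
After op 6 [order #5] market_buy(qty=8): fills=none; bids=[#4:7@102] asks=[-]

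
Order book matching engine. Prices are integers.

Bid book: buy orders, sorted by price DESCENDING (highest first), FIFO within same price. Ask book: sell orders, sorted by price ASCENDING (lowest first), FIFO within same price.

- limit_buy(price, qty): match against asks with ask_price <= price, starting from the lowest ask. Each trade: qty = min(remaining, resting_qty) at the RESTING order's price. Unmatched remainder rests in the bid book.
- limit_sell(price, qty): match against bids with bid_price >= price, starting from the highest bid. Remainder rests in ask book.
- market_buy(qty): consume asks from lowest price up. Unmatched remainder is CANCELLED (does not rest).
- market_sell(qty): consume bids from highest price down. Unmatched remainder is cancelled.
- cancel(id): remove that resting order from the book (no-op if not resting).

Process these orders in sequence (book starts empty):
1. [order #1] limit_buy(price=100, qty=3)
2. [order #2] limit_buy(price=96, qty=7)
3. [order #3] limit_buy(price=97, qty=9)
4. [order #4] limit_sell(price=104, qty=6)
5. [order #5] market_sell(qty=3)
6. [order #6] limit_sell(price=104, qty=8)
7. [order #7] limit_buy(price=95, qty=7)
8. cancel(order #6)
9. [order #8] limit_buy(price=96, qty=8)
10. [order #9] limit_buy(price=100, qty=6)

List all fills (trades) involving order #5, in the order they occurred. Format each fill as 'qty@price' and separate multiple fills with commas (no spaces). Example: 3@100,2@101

After op 1 [order #1] limit_buy(price=100, qty=3): fills=none; bids=[#1:3@100] asks=[-]
After op 2 [order #2] limit_buy(price=96, qty=7): fills=none; bids=[#1:3@100 #2:7@96] asks=[-]
After op 3 [order #3] limit_buy(price=97, qty=9): fills=none; bids=[#1:3@100 #3:9@97 #2:7@96] asks=[-]
After op 4 [order #4] limit_sell(price=104, qty=6): fills=none; bids=[#1:3@100 #3:9@97 #2:7@96] asks=[#4:6@104]
After op 5 [order #5] market_sell(qty=3): fills=#1x#5:3@100; bids=[#3:9@97 #2:7@96] asks=[#4:6@104]
After op 6 [order #6] limit_sell(price=104, qty=8): fills=none; bids=[#3:9@97 #2:7@96] asks=[#4:6@104 #6:8@104]
After op 7 [order #7] limit_buy(price=95, qty=7): fills=none; bids=[#3:9@97 #2:7@96 #7:7@95] asks=[#4:6@104 #6:8@104]
After op 8 cancel(order #6): fills=none; bids=[#3:9@97 #2:7@96 #7:7@95] asks=[#4:6@104]
After op 9 [order #8] limit_buy(price=96, qty=8): fills=none; bids=[#3:9@97 #2:7@96 #8:8@96 #7:7@95] asks=[#4:6@104]
After op 10 [order #9] limit_buy(price=100, qty=6): fills=none; bids=[#9:6@100 #3:9@97 #2:7@96 #8:8@96 #7:7@95] asks=[#4:6@104]

Answer: 3@100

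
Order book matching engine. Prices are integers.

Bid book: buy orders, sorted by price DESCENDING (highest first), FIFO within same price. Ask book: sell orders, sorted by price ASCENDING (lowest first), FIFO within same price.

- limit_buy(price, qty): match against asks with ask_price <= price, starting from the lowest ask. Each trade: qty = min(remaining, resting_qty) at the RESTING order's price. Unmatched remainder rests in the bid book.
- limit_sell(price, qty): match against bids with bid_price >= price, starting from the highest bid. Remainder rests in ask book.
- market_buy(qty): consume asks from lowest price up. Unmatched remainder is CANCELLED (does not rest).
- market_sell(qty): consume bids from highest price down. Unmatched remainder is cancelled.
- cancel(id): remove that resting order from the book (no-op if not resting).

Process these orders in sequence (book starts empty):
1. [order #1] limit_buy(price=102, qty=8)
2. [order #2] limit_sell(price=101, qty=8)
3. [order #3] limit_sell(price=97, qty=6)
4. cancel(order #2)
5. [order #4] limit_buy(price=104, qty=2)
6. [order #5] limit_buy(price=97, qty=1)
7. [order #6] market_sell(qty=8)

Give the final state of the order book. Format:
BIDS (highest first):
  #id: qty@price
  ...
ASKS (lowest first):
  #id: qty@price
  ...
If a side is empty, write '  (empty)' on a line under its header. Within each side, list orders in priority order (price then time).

After op 1 [order #1] limit_buy(price=102, qty=8): fills=none; bids=[#1:8@102] asks=[-]
After op 2 [order #2] limit_sell(price=101, qty=8): fills=#1x#2:8@102; bids=[-] asks=[-]
After op 3 [order #3] limit_sell(price=97, qty=6): fills=none; bids=[-] asks=[#3:6@97]
After op 4 cancel(order #2): fills=none; bids=[-] asks=[#3:6@97]
After op 5 [order #4] limit_buy(price=104, qty=2): fills=#4x#3:2@97; bids=[-] asks=[#3:4@97]
After op 6 [order #5] limit_buy(price=97, qty=1): fills=#5x#3:1@97; bids=[-] asks=[#3:3@97]
After op 7 [order #6] market_sell(qty=8): fills=none; bids=[-] asks=[#3:3@97]

Answer: BIDS (highest first):
  (empty)
ASKS (lowest first):
  #3: 3@97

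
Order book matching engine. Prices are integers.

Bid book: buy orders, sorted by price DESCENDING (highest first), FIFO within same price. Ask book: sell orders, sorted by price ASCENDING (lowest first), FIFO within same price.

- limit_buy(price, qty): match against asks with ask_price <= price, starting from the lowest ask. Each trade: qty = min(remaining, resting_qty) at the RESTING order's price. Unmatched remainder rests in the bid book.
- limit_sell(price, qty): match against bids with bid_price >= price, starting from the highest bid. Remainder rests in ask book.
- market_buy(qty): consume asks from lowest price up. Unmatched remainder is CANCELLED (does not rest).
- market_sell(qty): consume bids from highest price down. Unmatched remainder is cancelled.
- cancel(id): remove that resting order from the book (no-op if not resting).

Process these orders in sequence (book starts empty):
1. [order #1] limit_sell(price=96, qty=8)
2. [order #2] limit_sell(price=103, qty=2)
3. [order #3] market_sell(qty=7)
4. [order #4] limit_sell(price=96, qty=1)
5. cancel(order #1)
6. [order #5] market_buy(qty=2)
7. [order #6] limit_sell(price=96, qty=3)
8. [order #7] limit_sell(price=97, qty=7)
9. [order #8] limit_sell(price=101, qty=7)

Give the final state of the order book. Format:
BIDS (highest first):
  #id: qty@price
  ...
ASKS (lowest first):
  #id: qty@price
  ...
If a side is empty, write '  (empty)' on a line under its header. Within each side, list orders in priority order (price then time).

After op 1 [order #1] limit_sell(price=96, qty=8): fills=none; bids=[-] asks=[#1:8@96]
After op 2 [order #2] limit_sell(price=103, qty=2): fills=none; bids=[-] asks=[#1:8@96 #2:2@103]
After op 3 [order #3] market_sell(qty=7): fills=none; bids=[-] asks=[#1:8@96 #2:2@103]
After op 4 [order #4] limit_sell(price=96, qty=1): fills=none; bids=[-] asks=[#1:8@96 #4:1@96 #2:2@103]
After op 5 cancel(order #1): fills=none; bids=[-] asks=[#4:1@96 #2:2@103]
After op 6 [order #5] market_buy(qty=2): fills=#5x#4:1@96 #5x#2:1@103; bids=[-] asks=[#2:1@103]
After op 7 [order #6] limit_sell(price=96, qty=3): fills=none; bids=[-] asks=[#6:3@96 #2:1@103]
After op 8 [order #7] limit_sell(price=97, qty=7): fills=none; bids=[-] asks=[#6:3@96 #7:7@97 #2:1@103]
After op 9 [order #8] limit_sell(price=101, qty=7): fills=none; bids=[-] asks=[#6:3@96 #7:7@97 #8:7@101 #2:1@103]

Answer: BIDS (highest first):
  (empty)
ASKS (lowest first):
  #6: 3@96
  #7: 7@97
  #8: 7@101
  #2: 1@103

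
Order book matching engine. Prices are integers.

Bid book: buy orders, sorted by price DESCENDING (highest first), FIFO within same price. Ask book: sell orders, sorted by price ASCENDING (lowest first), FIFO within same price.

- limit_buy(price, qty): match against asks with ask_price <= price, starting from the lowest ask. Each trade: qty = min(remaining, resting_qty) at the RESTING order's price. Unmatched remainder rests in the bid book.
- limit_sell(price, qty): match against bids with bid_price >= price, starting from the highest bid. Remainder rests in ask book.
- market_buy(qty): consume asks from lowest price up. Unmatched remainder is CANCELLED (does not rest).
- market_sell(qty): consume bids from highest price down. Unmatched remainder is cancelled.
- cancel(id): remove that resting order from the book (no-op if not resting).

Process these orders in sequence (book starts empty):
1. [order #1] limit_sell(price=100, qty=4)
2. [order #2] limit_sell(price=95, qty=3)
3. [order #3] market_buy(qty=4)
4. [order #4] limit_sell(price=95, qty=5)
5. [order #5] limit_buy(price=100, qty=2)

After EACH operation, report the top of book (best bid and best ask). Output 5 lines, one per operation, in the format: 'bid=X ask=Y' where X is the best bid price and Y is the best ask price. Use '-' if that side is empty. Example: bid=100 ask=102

Answer: bid=- ask=100
bid=- ask=95
bid=- ask=100
bid=- ask=95
bid=- ask=95

Derivation:
After op 1 [order #1] limit_sell(price=100, qty=4): fills=none; bids=[-] asks=[#1:4@100]
After op 2 [order #2] limit_sell(price=95, qty=3): fills=none; bids=[-] asks=[#2:3@95 #1:4@100]
After op 3 [order #3] market_buy(qty=4): fills=#3x#2:3@95 #3x#1:1@100; bids=[-] asks=[#1:3@100]
After op 4 [order #4] limit_sell(price=95, qty=5): fills=none; bids=[-] asks=[#4:5@95 #1:3@100]
After op 5 [order #5] limit_buy(price=100, qty=2): fills=#5x#4:2@95; bids=[-] asks=[#4:3@95 #1:3@100]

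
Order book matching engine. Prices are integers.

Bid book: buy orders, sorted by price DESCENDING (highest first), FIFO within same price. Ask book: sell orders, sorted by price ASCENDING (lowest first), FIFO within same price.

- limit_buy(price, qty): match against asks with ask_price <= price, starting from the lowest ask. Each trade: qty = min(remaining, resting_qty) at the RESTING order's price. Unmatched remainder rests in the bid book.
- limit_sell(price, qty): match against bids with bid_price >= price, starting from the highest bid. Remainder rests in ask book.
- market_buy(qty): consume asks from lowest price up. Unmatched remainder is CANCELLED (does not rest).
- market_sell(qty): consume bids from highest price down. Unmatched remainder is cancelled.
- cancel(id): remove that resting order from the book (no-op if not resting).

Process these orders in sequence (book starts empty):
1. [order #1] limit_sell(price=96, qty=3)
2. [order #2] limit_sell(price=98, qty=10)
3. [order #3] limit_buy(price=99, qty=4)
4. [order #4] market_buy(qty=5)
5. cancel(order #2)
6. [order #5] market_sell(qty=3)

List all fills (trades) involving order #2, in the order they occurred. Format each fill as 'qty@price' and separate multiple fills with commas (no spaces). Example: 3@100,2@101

Answer: 1@98,5@98

Derivation:
After op 1 [order #1] limit_sell(price=96, qty=3): fills=none; bids=[-] asks=[#1:3@96]
After op 2 [order #2] limit_sell(price=98, qty=10): fills=none; bids=[-] asks=[#1:3@96 #2:10@98]
After op 3 [order #3] limit_buy(price=99, qty=4): fills=#3x#1:3@96 #3x#2:1@98; bids=[-] asks=[#2:9@98]
After op 4 [order #4] market_buy(qty=5): fills=#4x#2:5@98; bids=[-] asks=[#2:4@98]
After op 5 cancel(order #2): fills=none; bids=[-] asks=[-]
After op 6 [order #5] market_sell(qty=3): fills=none; bids=[-] asks=[-]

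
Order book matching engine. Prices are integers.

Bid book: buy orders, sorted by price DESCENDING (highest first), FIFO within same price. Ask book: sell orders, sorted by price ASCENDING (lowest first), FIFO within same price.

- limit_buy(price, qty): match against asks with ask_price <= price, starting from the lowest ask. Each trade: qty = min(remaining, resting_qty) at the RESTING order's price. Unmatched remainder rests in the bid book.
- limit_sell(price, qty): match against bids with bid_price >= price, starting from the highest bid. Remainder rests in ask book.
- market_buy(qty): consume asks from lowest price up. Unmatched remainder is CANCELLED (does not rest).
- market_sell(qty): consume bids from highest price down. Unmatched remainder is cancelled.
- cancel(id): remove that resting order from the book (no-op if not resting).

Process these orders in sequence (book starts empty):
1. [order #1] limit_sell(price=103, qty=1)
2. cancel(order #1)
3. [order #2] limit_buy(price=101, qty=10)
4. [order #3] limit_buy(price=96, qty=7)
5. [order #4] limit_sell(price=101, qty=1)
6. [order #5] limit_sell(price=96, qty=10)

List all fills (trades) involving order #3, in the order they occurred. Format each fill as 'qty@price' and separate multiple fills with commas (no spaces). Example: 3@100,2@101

Answer: 1@96

Derivation:
After op 1 [order #1] limit_sell(price=103, qty=1): fills=none; bids=[-] asks=[#1:1@103]
After op 2 cancel(order #1): fills=none; bids=[-] asks=[-]
After op 3 [order #2] limit_buy(price=101, qty=10): fills=none; bids=[#2:10@101] asks=[-]
After op 4 [order #3] limit_buy(price=96, qty=7): fills=none; bids=[#2:10@101 #3:7@96] asks=[-]
After op 5 [order #4] limit_sell(price=101, qty=1): fills=#2x#4:1@101; bids=[#2:9@101 #3:7@96] asks=[-]
After op 6 [order #5] limit_sell(price=96, qty=10): fills=#2x#5:9@101 #3x#5:1@96; bids=[#3:6@96] asks=[-]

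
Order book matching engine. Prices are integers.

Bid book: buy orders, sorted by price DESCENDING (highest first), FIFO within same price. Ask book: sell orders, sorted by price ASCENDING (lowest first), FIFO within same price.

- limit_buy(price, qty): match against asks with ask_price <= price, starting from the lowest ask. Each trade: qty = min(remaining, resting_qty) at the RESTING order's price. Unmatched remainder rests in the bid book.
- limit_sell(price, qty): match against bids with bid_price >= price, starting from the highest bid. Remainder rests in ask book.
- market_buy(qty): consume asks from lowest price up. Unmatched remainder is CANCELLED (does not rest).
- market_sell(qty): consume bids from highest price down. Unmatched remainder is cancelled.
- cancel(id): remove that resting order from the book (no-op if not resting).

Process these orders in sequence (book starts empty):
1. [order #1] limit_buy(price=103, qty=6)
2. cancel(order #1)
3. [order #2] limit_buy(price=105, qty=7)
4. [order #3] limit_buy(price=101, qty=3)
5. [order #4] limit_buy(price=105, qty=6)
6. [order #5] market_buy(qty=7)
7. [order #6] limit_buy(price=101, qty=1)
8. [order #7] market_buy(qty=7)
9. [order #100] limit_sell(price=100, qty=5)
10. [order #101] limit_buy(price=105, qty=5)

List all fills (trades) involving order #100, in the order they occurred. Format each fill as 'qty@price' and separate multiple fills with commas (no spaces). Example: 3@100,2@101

Answer: 5@105

Derivation:
After op 1 [order #1] limit_buy(price=103, qty=6): fills=none; bids=[#1:6@103] asks=[-]
After op 2 cancel(order #1): fills=none; bids=[-] asks=[-]
After op 3 [order #2] limit_buy(price=105, qty=7): fills=none; bids=[#2:7@105] asks=[-]
After op 4 [order #3] limit_buy(price=101, qty=3): fills=none; bids=[#2:7@105 #3:3@101] asks=[-]
After op 5 [order #4] limit_buy(price=105, qty=6): fills=none; bids=[#2:7@105 #4:6@105 #3:3@101] asks=[-]
After op 6 [order #5] market_buy(qty=7): fills=none; bids=[#2:7@105 #4:6@105 #3:3@101] asks=[-]
After op 7 [order #6] limit_buy(price=101, qty=1): fills=none; bids=[#2:7@105 #4:6@105 #3:3@101 #6:1@101] asks=[-]
After op 8 [order #7] market_buy(qty=7): fills=none; bids=[#2:7@105 #4:6@105 #3:3@101 #6:1@101] asks=[-]
After op 9 [order #100] limit_sell(price=100, qty=5): fills=#2x#100:5@105; bids=[#2:2@105 #4:6@105 #3:3@101 #6:1@101] asks=[-]
After op 10 [order #101] limit_buy(price=105, qty=5): fills=none; bids=[#2:2@105 #4:6@105 #101:5@105 #3:3@101 #6:1@101] asks=[-]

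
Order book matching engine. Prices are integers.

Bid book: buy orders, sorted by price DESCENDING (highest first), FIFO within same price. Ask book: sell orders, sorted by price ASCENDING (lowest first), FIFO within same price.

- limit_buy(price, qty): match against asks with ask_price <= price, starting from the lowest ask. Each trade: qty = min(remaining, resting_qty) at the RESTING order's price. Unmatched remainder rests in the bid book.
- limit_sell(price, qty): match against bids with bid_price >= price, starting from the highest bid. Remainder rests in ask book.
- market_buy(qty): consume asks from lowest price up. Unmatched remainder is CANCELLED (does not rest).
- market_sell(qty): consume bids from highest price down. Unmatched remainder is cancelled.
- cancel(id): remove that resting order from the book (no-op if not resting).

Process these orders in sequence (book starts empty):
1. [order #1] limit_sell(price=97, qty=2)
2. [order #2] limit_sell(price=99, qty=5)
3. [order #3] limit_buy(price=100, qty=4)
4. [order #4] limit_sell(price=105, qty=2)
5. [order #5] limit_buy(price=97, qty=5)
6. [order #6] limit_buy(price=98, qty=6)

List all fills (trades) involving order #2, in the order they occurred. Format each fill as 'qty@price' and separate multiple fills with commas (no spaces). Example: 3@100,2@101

Answer: 2@99

Derivation:
After op 1 [order #1] limit_sell(price=97, qty=2): fills=none; bids=[-] asks=[#1:2@97]
After op 2 [order #2] limit_sell(price=99, qty=5): fills=none; bids=[-] asks=[#1:2@97 #2:5@99]
After op 3 [order #3] limit_buy(price=100, qty=4): fills=#3x#1:2@97 #3x#2:2@99; bids=[-] asks=[#2:3@99]
After op 4 [order #4] limit_sell(price=105, qty=2): fills=none; bids=[-] asks=[#2:3@99 #4:2@105]
After op 5 [order #5] limit_buy(price=97, qty=5): fills=none; bids=[#5:5@97] asks=[#2:3@99 #4:2@105]
After op 6 [order #6] limit_buy(price=98, qty=6): fills=none; bids=[#6:6@98 #5:5@97] asks=[#2:3@99 #4:2@105]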